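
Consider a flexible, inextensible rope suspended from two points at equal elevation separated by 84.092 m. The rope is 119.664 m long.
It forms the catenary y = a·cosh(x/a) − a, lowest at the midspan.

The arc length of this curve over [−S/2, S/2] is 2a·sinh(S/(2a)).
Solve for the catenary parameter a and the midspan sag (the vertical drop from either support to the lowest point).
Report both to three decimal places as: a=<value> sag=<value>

seed: a₀ = √(S³/(24(L−S))) = √(84.092³/(24·35.572)) = 26.391997
iter 1: u=1.593134  f(a)=+4.797e+00  f'(a)=-3.445e+00  a ← 26.391997 − (+4.797e+00/-3.445e+00) = 27.784465
iter 2: u=1.513292  f(a)=+4.058e-01  f'(a)=-2.885e+00  a ← 27.784465 − (+4.058e-01/-2.885e+00) = 27.925139
iter 3: u=1.505668  f(a)=+3.497e-03  f'(a)=-2.835e+00  a ← 27.925139 − (+3.497e-03/-2.835e+00) = 27.926372
iter 4: u=1.505602  f(a)=+2.646e-07  f'(a)=-2.835e+00  a ← 27.926372 − (+2.646e-07/-2.835e+00) = 27.926373
iter 5: u=1.505602  f(a)=+0.000e+00  f'(a)=-2.835e+00  a ← 27.926373 − (+0.000e+00/-2.835e+00) = 27.926373
converged: |Δa| < 1e-12 after 5 iterations
sag = a·(cosh(S/(2a)) − 1) = 27.926373·(cosh(1.505602) − 1) = 38.102034
T_max/T_min = cosh(S/(2a)) = 2.364375

a=27.926 sag=38.102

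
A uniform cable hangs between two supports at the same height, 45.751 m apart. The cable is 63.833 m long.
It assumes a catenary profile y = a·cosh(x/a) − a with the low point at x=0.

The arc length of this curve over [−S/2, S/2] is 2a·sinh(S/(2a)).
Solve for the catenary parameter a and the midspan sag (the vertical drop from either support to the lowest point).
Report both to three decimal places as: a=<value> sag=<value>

seed: a₀ = √(S³/(24(L−S))) = √(45.751³/(24·18.082)) = 14.854979
iter 1: u=1.539921  f(a)=+2.269e+00  f'(a)=-3.063e+00  a ← 14.854979 − (+2.269e+00/-3.063e+00) = 15.595810
iter 2: u=1.466772  f(a)=+1.808e-01  f'(a)=-2.593e+00  a ← 15.595810 − (+1.808e-01/-2.593e+00) = 15.665543
iter 3: u=1.460243  f(a)=+1.367e-03  f'(a)=-2.553e+00  a ← 15.665543 − (+1.367e-03/-2.553e+00) = 15.666078
iter 4: u=1.460193  f(a)=+7.950e-08  f'(a)=-2.553e+00  a ← 15.666078 − (+7.950e-08/-2.553e+00) = 15.666078
iter 5: u=1.460193  f(a)=-7.105e-15  f'(a)=-2.553e+00  a ← 15.666078 − (-7.105e-15/-2.553e+00) = 15.666078
converged: |Δa| < 1e-12 after 5 iterations
sag = a·(cosh(S/(2a)) − 1) = 15.666078·(cosh(1.460193) − 1) = 19.887951
T_max/T_min = cosh(S/(2a)) = 2.269491

a=15.666 sag=19.888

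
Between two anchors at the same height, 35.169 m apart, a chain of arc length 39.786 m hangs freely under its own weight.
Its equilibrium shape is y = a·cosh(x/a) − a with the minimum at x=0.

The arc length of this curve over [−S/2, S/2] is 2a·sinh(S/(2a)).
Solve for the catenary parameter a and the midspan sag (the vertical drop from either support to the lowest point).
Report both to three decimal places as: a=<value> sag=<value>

seed: a₀ = √(S³/(24(L−S))) = √(35.169³/(24·4.617)) = 19.813193
iter 1: u=0.887515  f(a)=+1.853e-01  f'(a)=-5.038e-01  a ← 19.813193 − (+1.853e-01/-5.038e-01) = 20.180958
iter 2: u=0.871341  f(a)=+5.285e-03  f'(a)=-4.754e-01  a ← 20.180958 − (+5.285e-03/-4.754e-01) = 20.192074
iter 3: u=0.870862  f(a)=+4.579e-06  f'(a)=-4.746e-01  a ← 20.192074 − (+4.579e-06/-4.746e-01) = 20.192083
iter 4: u=0.870861  f(a)=+3.439e-12  f'(a)=-4.746e-01  a ← 20.192083 − (+3.439e-12/-4.746e-01) = 20.192083
converged: |Δa| < 1e-12 after 4 iterations
sag = a·(cosh(S/(2a)) − 1) = 20.192083·(cosh(0.870861) − 1) = 8.153140
T_max/T_min = cosh(S/(2a)) = 1.403779

a=20.192 sag=8.153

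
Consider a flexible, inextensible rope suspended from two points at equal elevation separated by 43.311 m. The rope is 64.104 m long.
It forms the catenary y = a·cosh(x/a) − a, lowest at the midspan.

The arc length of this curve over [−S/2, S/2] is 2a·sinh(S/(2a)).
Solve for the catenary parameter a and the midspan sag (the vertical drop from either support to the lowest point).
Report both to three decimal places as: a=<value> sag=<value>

seed: a₀ = √(S³/(24(L−S))) = √(43.311³/(24·20.793)) = 12.759484
iter 1: u=1.697208  f(a)=+3.209e+00  f'(a)=-4.300e+00  a ← 12.759484 − (+3.209e+00/-4.300e+00) = 13.505668
iter 2: u=1.603438  f(a)=+3.030e-01  f'(a)=-3.523e+00  a ← 13.505668 − (+3.030e-01/-3.523e+00) = 13.591673
iter 3: u=1.593292  f(a)=+3.324e-03  f'(a)=-3.446e+00  a ← 13.591673 − (+3.324e-03/-3.446e+00) = 13.592638
iter 4: u=1.593179  f(a)=+4.098e-07  f'(a)=-3.445e+00  a ← 13.592638 − (+4.098e-07/-3.445e+00) = 13.592638
iter 5: u=1.593179  f(a)=+0.000e+00  f'(a)=-3.445e+00  a ← 13.592638 − (+0.000e+00/-3.445e+00) = 13.592638
converged: |Δa| < 1e-12 after 5 iterations
sag = a·(cosh(S/(2a)) − 1) = 13.592638·(cosh(1.593179) − 1) = 21.222452
T_max/T_min = cosh(S/(2a)) = 2.561320

a=13.593 sag=21.222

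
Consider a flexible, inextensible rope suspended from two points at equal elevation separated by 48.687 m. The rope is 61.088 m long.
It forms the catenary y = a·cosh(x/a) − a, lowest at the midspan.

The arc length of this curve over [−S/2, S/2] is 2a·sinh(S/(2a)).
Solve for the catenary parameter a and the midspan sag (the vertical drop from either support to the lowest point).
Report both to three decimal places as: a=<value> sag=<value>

a=20.404 sag=16.328

seed: a₀ = √(S³/(24(L−S))) = √(48.687³/(24·12.401)) = 19.691806
iter 1: u=1.236225  f(a)=+9.828e-01  f'(a)=-1.463e+00  a ← 19.691806 − (+9.828e-01/-1.463e+00) = 20.363677
iter 2: u=1.195437  f(a)=+5.254e-02  f'(a)=-1.310e+00  a ← 20.363677 − (+5.254e-02/-1.310e+00) = 20.403779
iter 3: u=1.193088  f(a)=+1.689e-04  f'(a)=-1.302e+00  a ← 20.403779 − (+1.689e-04/-1.302e+00) = 20.403908
iter 4: u=1.193080  f(a)=+1.759e-09  f'(a)=-1.302e+00  a ← 20.403908 − (+1.759e-09/-1.302e+00) = 20.403908
iter 5: u=1.193080  f(a)=+7.105e-15  f'(a)=-1.302e+00  a ← 20.403908 − (+7.105e-15/-1.302e+00) = 20.403908
converged: |Δa| < 1e-12 after 5 iterations
sag = a·(cosh(S/(2a)) − 1) = 20.403908·(cosh(1.193080) − 1) = 16.328304
T_max/T_min = cosh(S/(2a)) = 1.800254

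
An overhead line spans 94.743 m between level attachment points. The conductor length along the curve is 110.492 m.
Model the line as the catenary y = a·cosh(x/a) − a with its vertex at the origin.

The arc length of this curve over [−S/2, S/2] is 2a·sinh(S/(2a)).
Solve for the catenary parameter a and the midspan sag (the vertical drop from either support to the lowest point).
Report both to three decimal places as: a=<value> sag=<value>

a=48.574 sag=24.989

seed: a₀ = √(S³/(24(L−S))) = √(94.743³/(24·15.749)) = 47.433873
iter 1: u=0.998685  f(a)=+8.043e-01  f'(a)=-7.327e-01  a ← 47.433873 − (+8.043e-01/-7.327e-01) = 48.531623
iter 2: u=0.976096  f(a)=+2.877e-02  f'(a)=-6.811e-01  a ← 48.531623 − (+2.877e-02/-6.811e-01) = 48.573859
iter 3: u=0.975247  f(a)=+3.983e-05  f'(a)=-6.792e-01  a ← 48.573859 − (+3.983e-05/-6.792e-01) = 48.573918
iter 4: u=0.975246  f(a)=+7.658e-11  f'(a)=-6.792e-01  a ← 48.573918 − (+7.658e-11/-6.792e-01) = 48.573918
iter 5: u=0.975246  f(a)=+1.421e-14  f'(a)=-6.792e-01  a ← 48.573918 − (+1.421e-14/-6.792e-01) = 48.573918
converged: |Δa| < 1e-12 after 5 iterations
sag = a·(cosh(S/(2a)) − 1) = 48.573918·(cosh(0.975246) − 1) = 24.989293
T_max/T_min = cosh(S/(2a)) = 1.514459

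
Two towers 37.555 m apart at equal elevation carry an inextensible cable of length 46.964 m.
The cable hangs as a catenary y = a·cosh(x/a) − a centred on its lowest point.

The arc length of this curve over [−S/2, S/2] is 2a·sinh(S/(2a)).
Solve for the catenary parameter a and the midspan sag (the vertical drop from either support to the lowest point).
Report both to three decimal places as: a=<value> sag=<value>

seed: a₀ = √(S³/(24(L−S))) = √(37.555³/(24·9.409)) = 15.315257
iter 1: u=1.226065  f(a)=+7.330e-01  f'(a)=-1.424e+00  a ← 15.315257 − (+7.330e-01/-1.424e+00) = 15.830176
iter 2: u=1.186184  f(a)=+3.859e-02  f'(a)=-1.277e+00  a ← 15.830176 − (+3.859e-02/-1.277e+00) = 15.860390
iter 3: u=1.183924  f(a)=+1.201e-04  f'(a)=-1.269e+00  a ← 15.860390 − (+1.201e-04/-1.269e+00) = 15.860485
iter 4: u=1.183917  f(a)=+1.172e-09  f'(a)=-1.269e+00  a ← 15.860485 − (+1.172e-09/-1.269e+00) = 15.860485
iter 5: u=1.183917  f(a)=+7.105e-15  f'(a)=-1.269e+00  a ← 15.860485 − (+7.105e-15/-1.269e+00) = 15.860485
converged: |Δa| < 1e-12 after 5 iterations
sag = a·(cosh(S/(2a)) − 1) = 15.860485·(cosh(1.183917) − 1) = 12.476052
T_max/T_min = cosh(S/(2a)) = 1.786612

a=15.860 sag=12.476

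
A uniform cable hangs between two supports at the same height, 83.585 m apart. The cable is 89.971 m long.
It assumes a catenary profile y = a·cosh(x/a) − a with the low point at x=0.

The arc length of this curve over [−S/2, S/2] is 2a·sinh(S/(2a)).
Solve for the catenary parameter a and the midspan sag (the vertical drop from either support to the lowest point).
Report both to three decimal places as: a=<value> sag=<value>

a=62.422 sag=14.521

seed: a₀ = √(S³/(24(L−S))) = √(83.585³/(24·6.386)) = 61.726612
iter 1: u=0.677058  f(a)=+1.480e-01  f'(a)=-2.166e-01  a ← 61.726612 − (+1.480e-01/-2.166e-01) = 62.409940
iter 2: u=0.669645  f(a)=+2.493e-03  f'(a)=-2.093e-01  a ← 62.409940 − (+2.493e-03/-2.093e-01) = 62.421851
iter 3: u=0.669517  f(a)=+7.346e-07  f'(a)=-2.092e-01  a ← 62.421851 − (+7.346e-07/-2.092e-01) = 62.421854
iter 4: u=0.669517  f(a)=+7.105e-14  f'(a)=-2.092e-01  a ← 62.421854 − (+7.105e-14/-2.092e-01) = 62.421854
converged: |Δa| < 1e-12 after 4 iterations
sag = a·(cosh(S/(2a)) − 1) = 62.421854·(cosh(0.669517) − 1) = 14.520872
T_max/T_min = cosh(S/(2a)) = 1.232625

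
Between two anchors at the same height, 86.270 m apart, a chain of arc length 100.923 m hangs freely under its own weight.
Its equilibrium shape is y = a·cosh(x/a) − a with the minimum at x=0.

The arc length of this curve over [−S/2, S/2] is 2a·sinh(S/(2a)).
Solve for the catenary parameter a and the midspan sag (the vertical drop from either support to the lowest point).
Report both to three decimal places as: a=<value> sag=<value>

seed: a₀ = √(S³/(24(L−S))) = √(86.270³/(24·14.653)) = 42.728810
iter 1: u=1.009506  f(a)=+7.650e-01  f'(a)=-7.583e-01  a ← 42.728810 − (+7.650e-01/-7.583e-01) = 43.737609
iter 2: u=0.986222  f(a)=+2.793e-02  f'(a)=-7.039e-01  a ← 43.737609 − (+2.793e-02/-7.039e-01) = 43.777290
iter 3: u=0.985328  f(a)=+4.036e-05  f'(a)=-7.019e-01  a ← 43.777290 − (+4.036e-05/-7.019e-01) = 43.777347
iter 4: u=0.985327  f(a)=+8.451e-11  f'(a)=-7.019e-01  a ← 43.777347 − (+8.451e-11/-7.019e-01) = 43.777347
iter 5: u=0.985327  f(a)=+0.000e+00  f'(a)=-7.019e-01  a ← 43.777347 − (+0.000e+00/-7.019e-01) = 43.777347
converged: |Δa| < 1e-12 after 5 iterations
sag = a·(cosh(S/(2a)) − 1) = 43.777347·(cosh(0.985327) − 1) = 23.026987
T_max/T_min = cosh(S/(2a)) = 1.526002

a=43.777 sag=23.027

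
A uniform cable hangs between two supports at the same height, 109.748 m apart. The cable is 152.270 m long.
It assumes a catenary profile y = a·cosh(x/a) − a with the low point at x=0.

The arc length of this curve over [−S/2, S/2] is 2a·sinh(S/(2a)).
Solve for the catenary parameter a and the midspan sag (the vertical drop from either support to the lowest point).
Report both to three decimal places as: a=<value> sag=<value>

a=37.919 sag=47.136

seed: a₀ = √(S³/(24(L−S))) = √(109.748³/(24·42.522)) = 35.990051
iter 1: u=1.524699  f(a)=+5.225e+00  f'(a)=-2.960e+00  a ← 35.990051 − (+5.225e+00/-2.960e+00) = 37.755344
iter 2: u=1.453410  f(a)=+4.090e-01  f'(a)=-2.513e+00  a ← 37.755344 − (+4.090e-01/-2.513e+00) = 37.918109
iter 3: u=1.447171  f(a)=+2.977e-03  f'(a)=-2.477e+00  a ← 37.918109 − (+2.977e-03/-2.477e+00) = 37.919311
iter 4: u=1.447125  f(a)=+1.603e-07  f'(a)=-2.476e+00  a ← 37.919311 − (+1.603e-07/-2.476e+00) = 37.919311
iter 5: u=1.447125  f(a)=+5.684e-14  f'(a)=-2.476e+00  a ← 37.919311 − (+5.684e-14/-2.476e+00) = 37.919311
converged: |Δa| < 1e-12 after 5 iterations
sag = a·(cosh(S/(2a)) − 1) = 37.919311·(cosh(1.447125) − 1) = 47.136038
T_max/T_min = cosh(S/(2a)) = 2.243062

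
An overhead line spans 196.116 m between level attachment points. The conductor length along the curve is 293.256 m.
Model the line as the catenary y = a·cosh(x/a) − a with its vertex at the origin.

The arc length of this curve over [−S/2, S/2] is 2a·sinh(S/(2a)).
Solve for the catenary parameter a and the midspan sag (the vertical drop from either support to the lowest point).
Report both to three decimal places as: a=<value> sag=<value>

seed: a₀ = √(S³/(24(L−S))) = √(196.116³/(24·97.140)) = 56.880692
iter 1: u=1.723924  f(a)=+1.550e+01  f'(a)=-4.545e+00  a ← 56.880692 − (+1.550e+01/-4.545e+00) = 60.291236
iter 2: u=1.626406  f(a)=+1.503e+00  f'(a)=-3.702e+00  a ← 60.291236 − (+1.503e+00/-3.702e+00) = 60.697345
iter 3: u=1.615524  f(a)=+1.750e-02  f'(a)=-3.616e+00  a ← 60.697345 − (+1.750e-02/-3.616e+00) = 60.702184
iter 4: u=1.615395  f(a)=+2.432e-06  f'(a)=-3.615e+00  a ← 60.702184 − (+2.432e-06/-3.615e+00) = 60.702185
iter 5: u=1.615395  f(a)=+5.684e-14  f'(a)=-3.615e+00  a ← 60.702185 − (+5.684e-14/-3.615e+00) = 60.702185
converged: |Δa| < 1e-12 after 5 iterations
sag = a·(cosh(S/(2a)) − 1) = 60.702185·(cosh(1.615395) − 1) = 97.994147
T_max/T_min = cosh(S/(2a)) = 2.614343

a=60.702 sag=97.994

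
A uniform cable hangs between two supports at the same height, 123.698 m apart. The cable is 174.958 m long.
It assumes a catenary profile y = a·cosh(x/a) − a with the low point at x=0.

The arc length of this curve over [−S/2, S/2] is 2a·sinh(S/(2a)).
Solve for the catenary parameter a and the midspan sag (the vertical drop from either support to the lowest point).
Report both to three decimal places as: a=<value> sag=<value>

a=41.461 sag=55.346

seed: a₀ = √(S³/(24(L−S))) = √(123.698³/(24·51.260)) = 39.223748
iter 1: u=1.576825  f(a)=+6.763e+00  f'(a)=-3.324e+00  a ← 39.223748 − (+6.763e+00/-3.324e+00) = 41.258375
iter 2: u=1.499065  f(a)=+5.619e-01  f'(a)=-2.793e+00  a ← 41.258375 − (+5.619e-01/-2.793e+00) = 41.459566
iter 3: u=1.491791  f(a)=+4.654e-03  f'(a)=-2.747e+00  a ← 41.459566 − (+4.654e-03/-2.747e+00) = 41.461261
iter 4: u=1.491730  f(a)=+3.252e-07  f'(a)=-2.746e+00  a ← 41.461261 − (+3.252e-07/-2.746e+00) = 41.461261
iter 5: u=1.491730  f(a)=-2.842e-14  f'(a)=-2.746e+00  a ← 41.461261 − (-2.842e-14/-2.746e+00) = 41.461261
converged: |Δa| < 1e-12 after 5 iterations
sag = a·(cosh(S/(2a)) − 1) = 41.461261·(cosh(1.491730) − 1) = 55.345824
T_max/T_min = cosh(S/(2a)) = 2.334880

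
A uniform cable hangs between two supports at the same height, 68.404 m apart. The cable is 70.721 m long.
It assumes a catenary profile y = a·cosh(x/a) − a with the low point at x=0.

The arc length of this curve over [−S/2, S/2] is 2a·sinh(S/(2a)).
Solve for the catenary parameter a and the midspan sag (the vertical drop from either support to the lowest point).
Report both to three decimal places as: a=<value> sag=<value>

a=76.250 sag=7.800

seed: a₀ = √(S³/(24(L−S))) = √(68.404³/(24·2.317)) = 75.867122
iter 1: u=0.450815  f(a)=+2.366e-02  f'(a)=-6.233e-02  a ← 75.867122 − (+2.366e-02/-6.233e-02) = 76.246691
iter 2: u=0.448570  f(a)=+1.787e-04  f'(a)=-6.139e-02  a ← 76.246691 − (+1.787e-04/-6.139e-02) = 76.249602
iter 3: u=0.448553  f(a)=+1.037e-08  f'(a)=-6.139e-02  a ← 76.249602 − (+1.037e-08/-6.139e-02) = 76.249603
iter 4: u=0.448553  f(a)=+0.000e+00  f'(a)=-6.139e-02  a ← 76.249603 − (+0.000e+00/-6.139e-02) = 76.249603
converged: |Δa| < 1e-12 after 4 iterations
sag = a·(cosh(S/(2a)) − 1) = 76.249603·(cosh(0.448553) − 1) = 7.800185
T_max/T_min = cosh(S/(2a)) = 1.102298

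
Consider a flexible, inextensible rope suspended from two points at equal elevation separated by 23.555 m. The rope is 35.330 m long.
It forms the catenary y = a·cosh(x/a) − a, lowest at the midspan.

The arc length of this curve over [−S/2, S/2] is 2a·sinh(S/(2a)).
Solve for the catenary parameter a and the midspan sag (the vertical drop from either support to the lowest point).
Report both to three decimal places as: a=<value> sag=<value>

seed: a₀ = √(S³/(24(L−S))) = √(23.555³/(24·11.775)) = 6.800465
iter 1: u=1.731867  f(a)=+1.897e+00  f'(a)=-4.619e+00  a ← 6.800465 − (+1.897e+00/-4.619e+00) = 7.211212
iter 2: u=1.633221  f(a)=+1.855e-01  f'(a)=-3.757e+00  a ← 7.211212 − (+1.855e-01/-3.757e+00) = 7.260593
iter 3: u=1.622113  f(a)=+2.197e-03  f'(a)=-3.668e+00  a ← 7.260593 − (+2.197e-03/-3.668e+00) = 7.261192
iter 4: u=1.621979  f(a)=+3.164e-07  f'(a)=-3.667e+00  a ← 7.261192 − (+3.164e-07/-3.667e+00) = 7.261192
iter 5: u=1.621979  f(a)=+7.105e-15  f'(a)=-3.667e+00  a ← 7.261192 − (+7.105e-15/-3.667e+00) = 7.261192
converged: |Δa| < 1e-12 after 5 iterations
sag = a·(cosh(S/(2a)) − 1) = 7.261192·(cosh(1.621979) − 1) = 11.837948
T_max/T_min = cosh(S/(2a)) = 2.630304

a=7.261 sag=11.838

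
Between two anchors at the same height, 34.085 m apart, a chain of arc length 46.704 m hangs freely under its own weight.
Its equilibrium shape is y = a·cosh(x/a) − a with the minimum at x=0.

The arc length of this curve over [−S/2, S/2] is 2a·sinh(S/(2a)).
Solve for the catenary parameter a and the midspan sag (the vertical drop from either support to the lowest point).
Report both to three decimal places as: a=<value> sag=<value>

seed: a₀ = √(S³/(24(L−S))) = √(34.085³/(24·12.619)) = 11.434755
iter 1: u=1.490412  f(a)=+1.478e+00  f'(a)=-2.738e+00  a ← 11.434755 − (+1.478e+00/-2.738e+00) = 11.974579
iter 2: u=1.423223  f(a)=+1.111e-01  f'(a)=-2.340e+00  a ← 11.974579 − (+1.111e-01/-2.340e+00) = 12.022053
iter 3: u=1.417603  f(a)=+7.407e-04  f'(a)=-2.309e+00  a ← 12.022053 − (+7.407e-04/-2.309e+00) = 12.022373
iter 4: u=1.417565  f(a)=+3.341e-08  f'(a)=-2.309e+00  a ← 12.022373 − (+3.341e-08/-2.309e+00) = 12.022373
iter 5: u=1.417565  f(a)=-7.105e-15  f'(a)=-2.309e+00  a ← 12.022373 − (-7.105e-15/-2.309e+00) = 12.022373
converged: |Δa| < 1e-12 after 5 iterations
sag = a·(cosh(S/(2a)) − 1) = 12.022373·(cosh(1.417565) − 1) = 14.242686
T_max/T_min = cosh(S/(2a)) = 2.184682

a=12.022 sag=14.243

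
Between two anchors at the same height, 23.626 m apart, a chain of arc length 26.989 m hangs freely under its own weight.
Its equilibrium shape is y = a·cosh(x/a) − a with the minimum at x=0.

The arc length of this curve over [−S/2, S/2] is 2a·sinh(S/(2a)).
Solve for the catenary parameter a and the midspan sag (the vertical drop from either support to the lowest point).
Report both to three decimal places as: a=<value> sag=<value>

seed: a₀ = √(S³/(24(L−S))) = √(23.626³/(24·3.363)) = 12.782513
iter 1: u=0.924153  f(a)=+1.466e-01  f'(a)=-5.725e-01  a ← 12.782513 − (+1.466e-01/-5.725e-01) = 13.038513
iter 2: u=0.906008  f(a)=+4.519e-03  f'(a)=-5.377e-01  a ← 13.038513 − (+4.519e-03/-5.377e-01) = 13.046917
iter 3: u=0.905425  f(a)=+4.598e-06  f'(a)=-5.366e-01  a ← 13.046917 − (+4.598e-06/-5.366e-01) = 13.046926
iter 4: u=0.905424  f(a)=+4.771e-12  f'(a)=-5.366e-01  a ← 13.046926 − (+4.771e-12/-5.366e-01) = 13.046926
converged: |Δa| < 1e-12 after 4 iterations
sag = a·(cosh(S/(2a)) − 1) = 13.046926·(cosh(0.905424) − 1) = 5.723365
T_max/T_min = cosh(S/(2a)) = 1.438675

a=13.047 sag=5.723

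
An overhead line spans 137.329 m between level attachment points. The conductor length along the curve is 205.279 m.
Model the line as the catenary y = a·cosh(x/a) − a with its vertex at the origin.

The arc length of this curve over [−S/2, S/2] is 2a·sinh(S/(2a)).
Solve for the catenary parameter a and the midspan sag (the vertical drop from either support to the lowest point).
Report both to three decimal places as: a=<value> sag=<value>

seed: a₀ = √(S³/(24(L−S))) = √(137.329³/(24·67.950)) = 39.851350
iter 1: u=1.723016  f(a)=+1.083e+01  f'(a)=-4.536e+00  a ← 39.851350 − (+1.083e+01/-4.536e+00) = 42.238815
iter 2: u=1.625626  f(a)=+1.050e+00  f'(a)=-3.696e+00  a ← 42.238815 − (+1.050e+00/-3.696e+00) = 42.522789
iter 3: u=1.614769  f(a)=+1.219e-02  f'(a)=-3.610e+00  a ← 42.522789 − (+1.219e-02/-3.610e+00) = 42.526166
iter 4: u=1.614641  f(a)=+1.688e-06  f'(a)=-3.609e+00  a ← 42.526166 − (+1.688e-06/-3.609e+00) = 42.526166
iter 5: u=1.614641  f(a)=+2.842e-14  f'(a)=-3.609e+00  a ← 42.526166 − (+2.842e-14/-3.609e+00) = 42.526166
converged: |Δa| < 1e-12 after 5 iterations
sag = a·(cosh(S/(2a)) − 1) = 42.526166·(cosh(1.614641) − 1) = 68.574427
T_max/T_min = cosh(S/(2a)) = 2.612523

a=42.526 sag=68.574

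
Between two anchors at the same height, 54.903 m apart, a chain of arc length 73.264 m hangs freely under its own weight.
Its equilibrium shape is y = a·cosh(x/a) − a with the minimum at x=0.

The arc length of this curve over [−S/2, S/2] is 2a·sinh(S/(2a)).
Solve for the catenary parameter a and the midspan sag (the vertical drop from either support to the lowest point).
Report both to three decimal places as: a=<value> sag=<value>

a=20.285 sag=21.588

seed: a₀ = √(S³/(24(L−S))) = √(54.903³/(24·18.361)) = 19.379400
iter 1: u=1.416530  f(a)=+1.933e+00  f'(a)=-2.303e+00  a ← 19.379400 − (+1.933e+00/-2.303e+00) = 20.218430
iter 2: u=1.357746  f(a)=+1.326e-01  f'(a)=-1.997e+00  a ← 20.218430 − (+1.326e-01/-1.997e+00) = 20.284821
iter 3: u=1.353303  f(a)=+7.258e-04  f'(a)=-1.975e+00  a ← 20.284821 − (+7.258e-04/-1.975e+00) = 20.285188
iter 4: u=1.353278  f(a)=+2.201e-08  f'(a)=-1.975e+00  a ← 20.285188 − (+2.201e-08/-1.975e+00) = 20.285188
iter 5: u=1.353278  f(a)=+0.000e+00  f'(a)=-1.975e+00  a ← 20.285188 − (+0.000e+00/-1.975e+00) = 20.285188
converged: |Δa| < 1e-12 after 5 iterations
sag = a·(cosh(S/(2a)) − 1) = 20.285188·(cosh(1.353278) − 1) = 21.588339
T_max/T_min = cosh(S/(2a)) = 2.064242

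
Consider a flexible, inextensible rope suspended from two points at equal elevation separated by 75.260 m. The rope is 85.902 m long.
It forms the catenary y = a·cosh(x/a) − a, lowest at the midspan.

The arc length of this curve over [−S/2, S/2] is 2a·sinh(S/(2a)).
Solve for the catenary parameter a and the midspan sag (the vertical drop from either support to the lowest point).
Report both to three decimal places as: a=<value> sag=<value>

seed: a₀ = √(S³/(24(L−S))) = √(75.260³/(24·10.642)) = 40.853482
iter 1: u=0.921097  f(a)=+4.607e-01  f'(a)=-5.665e-01  a ← 40.853482 − (+4.607e-01/-5.665e-01) = 41.666605
iter 2: u=0.903121  f(a)=+1.411e-02  f'(a)=-5.323e-01  a ← 41.666605 − (+1.411e-02/-5.323e-01) = 41.693117
iter 3: u=0.902547  f(a)=+1.417e-05  f'(a)=-5.312e-01  a ← 41.693117 − (+1.417e-05/-5.312e-01) = 41.693144
iter 4: u=0.902546  f(a)=+1.432e-11  f'(a)=-5.312e-01  a ← 41.693144 − (+1.432e-11/-5.312e-01) = 41.693144
converged: |Δa| < 1e-12 after 4 iterations
sag = a·(cosh(S/(2a)) − 1) = 41.693144·(cosh(0.902546) − 1) = 18.165913
T_max/T_min = cosh(S/(2a)) = 1.435705

a=41.693 sag=18.166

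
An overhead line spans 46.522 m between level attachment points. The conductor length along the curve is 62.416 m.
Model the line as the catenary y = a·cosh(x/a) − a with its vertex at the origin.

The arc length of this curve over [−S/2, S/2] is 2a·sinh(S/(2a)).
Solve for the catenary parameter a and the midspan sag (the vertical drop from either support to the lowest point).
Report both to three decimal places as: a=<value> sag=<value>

seed: a₀ = √(S³/(24(L−S))) = √(46.522³/(24·15.894)) = 16.246707
iter 1: u=1.431736  f(a)=+1.711e+00  f'(a)=-2.388e+00  a ← 16.246707 − (+1.711e+00/-2.388e+00) = 16.963093
iter 2: u=1.371271  f(a)=+1.197e-01  f'(a)=-2.065e+00  a ← 16.963093 − (+1.197e-01/-2.065e+00) = 17.021050
iter 3: u=1.366602  f(a)=+6.828e-04  f'(a)=-2.041e+00  a ← 17.021050 − (+6.828e-04/-2.041e+00) = 17.021385
iter 4: u=1.366575  f(a)=+2.251e-08  f'(a)=-2.041e+00  a ← 17.021385 − (+2.251e-08/-2.041e+00) = 17.021385
iter 5: u=1.366575  f(a)=+7.105e-15  f'(a)=-2.041e+00  a ← 17.021385 − (+7.105e-15/-2.041e+00) = 17.021385
converged: |Δa| < 1e-12 after 5 iterations
sag = a·(cosh(S/(2a)) − 1) = 17.021385·(cosh(1.366575) − 1) = 18.526707
T_max/T_min = cosh(S/(2a)) = 2.088437

a=17.021 sag=18.527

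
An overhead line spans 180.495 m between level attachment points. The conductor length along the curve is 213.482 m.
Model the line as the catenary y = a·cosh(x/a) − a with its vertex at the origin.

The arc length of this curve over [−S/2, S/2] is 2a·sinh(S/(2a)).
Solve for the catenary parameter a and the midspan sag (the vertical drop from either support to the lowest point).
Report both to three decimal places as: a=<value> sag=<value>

seed: a₀ = √(S³/(24(L−S))) = √(180.495³/(24·32.987)) = 86.182826
iter 1: u=1.047163  f(a)=+1.857e+00  f'(a)=-8.528e-01  a ← 86.182826 − (+1.857e+00/-8.528e-01) = 88.359799
iter 2: u=1.021364  f(a)=+7.267e-02  f'(a)=-7.872e-01  a ← 88.359799 − (+7.267e-02/-7.872e-01) = 88.452112
iter 3: u=1.020298  f(a)=+1.214e-04  f'(a)=-7.846e-01  a ← 88.452112 − (+1.214e-04/-7.846e-01) = 88.452267
iter 4: u=1.020296  f(a)=+3.400e-10  f'(a)=-7.846e-01  a ← 88.452267 − (+3.400e-10/-7.846e-01) = 88.452267
iter 5: u=1.020296  f(a)=+0.000e+00  f'(a)=-7.846e-01  a ← 88.452267 − (+0.000e+00/-7.846e-01) = 88.452267
converged: |Δa| < 1e-12 after 5 iterations
sag = a·(cosh(S/(2a)) − 1) = 88.452267·(cosh(1.020296) − 1) = 50.174731
T_max/T_min = cosh(S/(2a)) = 1.567252

a=88.452 sag=50.175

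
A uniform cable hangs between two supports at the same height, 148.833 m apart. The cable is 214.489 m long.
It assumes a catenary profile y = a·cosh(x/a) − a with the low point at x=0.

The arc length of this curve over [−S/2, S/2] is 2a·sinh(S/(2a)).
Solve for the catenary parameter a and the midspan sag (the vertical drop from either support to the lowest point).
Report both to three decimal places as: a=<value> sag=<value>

a=48.505 sag=69.199

seed: a₀ = √(S³/(24(L−S))) = √(148.833³/(24·65.656)) = 45.741039
iter 1: u=1.626909  f(a)=+9.257e+00  f'(a)=-3.706e+00  a ← 45.741039 − (+9.257e+00/-3.706e+00) = 48.238893
iter 2: u=1.542666  f(a)=+8.124e-01  f'(a)=-3.082e+00  a ← 48.238893 − (+8.124e-01/-3.082e+00) = 48.502508
iter 3: u=1.534281  f(a)=+7.586e-03  f'(a)=-3.024e+00  a ← 48.502508 − (+7.586e-03/-3.024e+00) = 48.505016
iter 4: u=1.534202  f(a)=+6.751e-07  f'(a)=-3.024e+00  a ← 48.505016 − (+6.751e-07/-3.024e+00) = 48.505016
iter 5: u=1.534202  f(a)=+0.000e+00  f'(a)=-3.024e+00  a ← 48.505016 − (+0.000e+00/-3.024e+00) = 48.505016
converged: |Δa| < 1e-12 after 5 iterations
sag = a·(cosh(S/(2a)) − 1) = 48.505016·(cosh(1.534202) − 1) = 69.198507
T_max/T_min = cosh(S/(2a)) = 2.426626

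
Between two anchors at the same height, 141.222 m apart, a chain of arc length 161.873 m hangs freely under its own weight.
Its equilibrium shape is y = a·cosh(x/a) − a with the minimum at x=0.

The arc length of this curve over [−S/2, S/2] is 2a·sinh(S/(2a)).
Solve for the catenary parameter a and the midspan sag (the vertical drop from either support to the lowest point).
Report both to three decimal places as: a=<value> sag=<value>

seed: a₀ = √(S³/(24(L−S))) = √(141.222³/(24·20.651)) = 75.383687
iter 1: u=0.936688  f(a)=+9.251e-01  f'(a)=-5.975e-01  a ← 75.383687 − (+9.251e-01/-5.975e-01) = 76.931992
iter 2: u=0.917837  f(a)=+2.927e-02  f'(a)=-5.602e-01  a ← 76.931992 − (+2.927e-02/-5.602e-01) = 76.984239
iter 3: u=0.917214  f(a)=+3.142e-05  f'(a)=-5.590e-01  a ← 76.984239 − (+3.142e-05/-5.590e-01) = 76.984295
iter 4: u=0.917213  f(a)=+3.632e-11  f'(a)=-5.590e-01  a ← 76.984295 − (+3.632e-11/-5.590e-01) = 76.984295
converged: |Δa| < 1e-12 after 4 iterations
sag = a·(cosh(S/(2a)) − 1) = 76.984295·(cosh(0.917213) − 1) = 34.717535
T_max/T_min = cosh(S/(2a)) = 1.450969

a=76.984 sag=34.718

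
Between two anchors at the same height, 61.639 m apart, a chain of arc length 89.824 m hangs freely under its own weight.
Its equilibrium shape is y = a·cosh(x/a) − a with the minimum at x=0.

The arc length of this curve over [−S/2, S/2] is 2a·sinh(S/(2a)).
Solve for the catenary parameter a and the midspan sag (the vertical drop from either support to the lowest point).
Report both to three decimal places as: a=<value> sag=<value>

seed: a₀ = √(S³/(24(L−S))) = √(61.639³/(24·28.185)) = 18.606673
iter 1: u=1.656368  f(a)=+4.129e+00  f'(a)=-3.946e+00  a ← 18.606673 − (+4.129e+00/-3.946e+00) = 19.652877
iter 2: u=1.568193  f(a)=+3.738e-01  f'(a)=-3.261e+00  a ← 19.652877 − (+3.738e-01/-3.261e+00) = 19.767495
iter 3: u=1.559100  f(a)=+3.738e-03  f'(a)=-3.197e+00  a ← 19.767495 − (+3.738e-03/-3.197e+00) = 19.768665
iter 4: u=1.559008  f(a)=+3.821e-07  f'(a)=-3.196e+00  a ← 19.768665 − (+3.821e-07/-3.196e+00) = 19.768665
iter 5: u=1.559008  f(a)=+1.421e-14  f'(a)=-3.196e+00  a ← 19.768665 − (+1.421e-14/-3.196e+00) = 19.768665
converged: |Δa| < 1e-12 after 5 iterations
sag = a·(cosh(S/(2a)) − 1) = 19.768665·(cosh(1.559008) − 1) = 29.301569
T_max/T_min = cosh(S/(2a)) = 2.482223

a=19.769 sag=29.302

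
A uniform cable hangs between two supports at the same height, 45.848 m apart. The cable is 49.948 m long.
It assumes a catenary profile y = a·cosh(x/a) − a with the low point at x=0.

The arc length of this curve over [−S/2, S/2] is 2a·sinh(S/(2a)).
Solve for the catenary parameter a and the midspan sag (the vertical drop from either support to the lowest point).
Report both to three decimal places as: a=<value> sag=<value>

a=31.707 sag=8.654

seed: a₀ = √(S³/(24(L−S))) = √(45.848³/(24·4.100)) = 31.295583
iter 1: u=0.732500  f(a)=+1.114e-01  f'(a)=-2.763e-01  a ← 31.295583 − (+1.114e-01/-2.763e-01) = 31.698732
iter 2: u=0.723184  f(a)=+2.189e-03  f'(a)=-2.656e-01  a ← 31.698732 − (+2.189e-03/-2.656e-01) = 31.706975
iter 3: u=0.722995  f(a)=+8.831e-07  f'(a)=-2.654e-01  a ← 31.706975 − (+8.831e-07/-2.654e-01) = 31.706978
iter 4: u=0.722995  f(a)=+1.492e-13  f'(a)=-2.654e-01  a ← 31.706978 − (+1.492e-13/-2.654e-01) = 31.706978
converged: |Δa| < 1e-12 after 4 iterations
sag = a·(cosh(S/(2a)) − 1) = 31.706978·(cosh(0.722995) − 1) = 8.654304
T_max/T_min = cosh(S/(2a)) = 1.272946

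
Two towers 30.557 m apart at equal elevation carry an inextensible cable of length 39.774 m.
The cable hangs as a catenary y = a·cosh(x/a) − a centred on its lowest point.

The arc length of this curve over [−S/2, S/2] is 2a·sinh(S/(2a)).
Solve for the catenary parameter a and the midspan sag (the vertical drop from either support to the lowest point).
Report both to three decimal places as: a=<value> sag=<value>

seed: a₀ = √(S³/(24(L−S))) = √(30.557³/(24·9.217)) = 11.357053
iter 1: u=1.345287  f(a)=+8.709e-01  f'(a)=-1.937e+00  a ← 11.357053 − (+8.709e-01/-1.937e+00) = 11.806778
iter 2: u=1.294045  f(a)=+5.440e-02  f'(a)=-1.701e+00  a ← 11.806778 − (+5.440e-02/-1.701e+00) = 11.838752
iter 3: u=1.290550  f(a)=+2.436e-04  f'(a)=-1.686e+00  a ← 11.838752 − (+2.436e-04/-1.686e+00) = 11.838897
iter 4: u=1.290534  f(a)=+4.931e-09  f'(a)=-1.686e+00  a ← 11.838897 − (+4.931e-09/-1.686e+00) = 11.838897
iter 5: u=1.290534  f(a)=+0.000e+00  f'(a)=-1.686e+00  a ← 11.838897 − (+0.000e+00/-1.686e+00) = 11.838897
converged: |Δa| < 1e-12 after 5 iterations
sag = a·(cosh(S/(2a)) − 1) = 11.838897·(cosh(1.290534) − 1) = 11.305266
T_max/T_min = cosh(S/(2a)) = 1.954926

a=11.839 sag=11.305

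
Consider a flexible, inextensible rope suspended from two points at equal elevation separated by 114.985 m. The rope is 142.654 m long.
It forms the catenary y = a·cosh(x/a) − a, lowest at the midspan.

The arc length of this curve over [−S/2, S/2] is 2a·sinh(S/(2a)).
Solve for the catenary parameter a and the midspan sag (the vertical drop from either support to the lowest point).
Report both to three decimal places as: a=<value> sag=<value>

seed: a₀ = √(S³/(24(L−S))) = √(114.985³/(24·27.669)) = 47.847520
iter 1: u=1.201577  f(a)=+2.067e+00  f'(a)=-1.332e+00  a ← 47.847520 − (+2.067e+00/-1.332e+00) = 49.399236
iter 2: u=1.163834  f(a)=+1.048e-01  f'(a)=-1.200e+00  a ← 49.399236 − (+1.048e-01/-1.200e+00) = 49.486571
iter 3: u=1.161780  f(a)=+3.014e-04  f'(a)=-1.193e+00  a ← 49.486571 − (+3.014e-04/-1.193e+00) = 49.486824
iter 4: u=1.161774  f(a)=+2.507e-09  f'(a)=-1.193e+00  a ← 49.486824 − (+2.507e-09/-1.193e+00) = 49.486824
iter 5: u=1.161774  f(a)=-2.842e-14  f'(a)=-1.193e+00  a ← 49.486824 − (-2.842e-14/-1.193e+00) = 49.486824
converged: |Δa| < 1e-12 after 5 iterations
sag = a·(cosh(S/(2a)) − 1) = 49.486824·(cosh(1.161774) − 1) = 37.326117
T_max/T_min = cosh(S/(2a)) = 1.754264

a=49.487 sag=37.326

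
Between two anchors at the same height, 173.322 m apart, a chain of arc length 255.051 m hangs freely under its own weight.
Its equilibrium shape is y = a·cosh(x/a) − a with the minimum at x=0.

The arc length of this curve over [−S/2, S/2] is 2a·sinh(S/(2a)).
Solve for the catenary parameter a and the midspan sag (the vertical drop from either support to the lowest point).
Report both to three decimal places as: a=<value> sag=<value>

a=54.831 sag=83.983

seed: a₀ = √(S³/(24(L−S))) = √(173.322³/(24·81.729)) = 51.521301
iter 1: u=1.682042  f(a)=+1.237e+01  f'(a)=-4.166e+00  a ← 51.521301 − (+1.237e+01/-4.166e+00) = 54.491131
iter 2: u=1.590369  f(a)=+1.150e+00  f'(a)=-3.424e+00  a ← 54.491131 − (+1.150e+00/-3.424e+00) = 54.827093
iter 3: u=1.580624  f(a)=+1.220e-02  f'(a)=-3.352e+00  a ← 54.827093 − (+1.220e-02/-3.352e+00) = 54.830732
iter 4: u=1.580519  f(a)=+1.403e-06  f'(a)=-3.351e+00  a ← 54.830732 − (+1.403e-06/-3.351e+00) = 54.830732
iter 5: u=1.580519  f(a)=+2.842e-14  f'(a)=-3.351e+00  a ← 54.830732 − (+2.842e-14/-3.351e+00) = 54.830732
converged: |Δa| < 1e-12 after 5 iterations
sag = a·(cosh(S/(2a)) − 1) = 54.830732·(cosh(1.580519) − 1) = 83.982676
T_max/T_min = cosh(S/(2a)) = 2.531672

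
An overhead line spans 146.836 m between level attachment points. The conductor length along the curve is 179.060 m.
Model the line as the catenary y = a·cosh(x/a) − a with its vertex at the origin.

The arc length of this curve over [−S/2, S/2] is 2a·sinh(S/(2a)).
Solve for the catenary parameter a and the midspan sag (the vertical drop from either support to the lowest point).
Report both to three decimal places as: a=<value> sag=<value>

seed: a₀ = √(S³/(24(L−S))) = √(146.836³/(24·32.224)) = 63.981361
iter 1: u=1.147490  f(a)=+2.189e+00  f'(a)=-1.146e+00  a ← 63.981361 − (+2.189e+00/-1.146e+00) = 65.891183
iter 2: u=1.114231  f(a)=+1.018e-01  f'(a)=-1.042e+00  a ← 65.891183 − (+1.018e-01/-1.042e+00) = 65.988935
iter 3: u=1.112580  f(a)=+2.442e-04  f'(a)=-1.037e+00  a ← 65.988935 − (+2.442e-04/-1.037e+00) = 65.989170
iter 4: u=1.112576  f(a)=+1.412e-09  f'(a)=-1.037e+00  a ← 65.989170 − (+1.412e-09/-1.037e+00) = 65.989170
iter 5: u=1.112576  f(a)=-2.842e-14  f'(a)=-1.037e+00  a ← 65.989170 − (-2.842e-14/-1.037e+00) = 65.989170
converged: |Δa| < 1e-12 after 5 iterations
sag = a·(cosh(S/(2a)) − 1) = 65.989170·(cosh(1.112576) − 1) = 45.232192
T_max/T_min = cosh(S/(2a)) = 1.685449

a=65.989 sag=45.232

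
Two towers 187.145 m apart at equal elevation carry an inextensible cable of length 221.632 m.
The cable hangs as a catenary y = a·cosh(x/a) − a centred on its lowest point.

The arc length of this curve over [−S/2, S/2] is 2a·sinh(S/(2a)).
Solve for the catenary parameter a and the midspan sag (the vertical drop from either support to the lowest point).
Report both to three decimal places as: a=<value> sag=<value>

a=91.351 sag=52.264

seed: a₀ = √(S³/(24(L−S))) = √(187.145³/(24·34.487)) = 88.988526
iter 1: u=1.051512  f(a)=+1.958e+00  f'(a)=-8.642e-01  a ← 88.988526 − (+1.958e+00/-8.642e-01) = 91.253567
iter 2: u=1.025412  f(a)=+7.723e-02  f'(a)=-7.973e-01  a ← 91.253567 − (+7.723e-02/-7.973e-01) = 91.350435
iter 3: u=1.024325  f(a)=+1.311e-04  f'(a)=-7.946e-01  a ← 91.350435 − (+1.311e-04/-7.946e-01) = 91.350601
iter 4: u=1.024323  f(a)=+3.795e-10  f'(a)=-7.946e-01  a ← 91.350601 − (+3.795e-10/-7.946e-01) = 91.350601
iter 5: u=1.024323  f(a)=+0.000e+00  f'(a)=-7.946e-01  a ← 91.350601 − (+0.000e+00/-7.946e-01) = 91.350601
converged: |Δa| < 1e-12 after 5 iterations
sag = a·(cosh(S/(2a)) − 1) = 91.350601·(cosh(1.024323) − 1) = 52.263877
T_max/T_min = cosh(S/(2a)) = 1.572124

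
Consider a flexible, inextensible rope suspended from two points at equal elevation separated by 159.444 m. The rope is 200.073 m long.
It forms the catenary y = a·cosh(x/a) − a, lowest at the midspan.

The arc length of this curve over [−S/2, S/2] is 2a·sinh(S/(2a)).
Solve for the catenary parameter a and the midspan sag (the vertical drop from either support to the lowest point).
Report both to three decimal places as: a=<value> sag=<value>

seed: a₀ = √(S³/(24(L−S))) = √(159.444³/(24·40.629)) = 64.474589
iter 1: u=1.236487  f(a)=+3.221e+00  f'(a)=-1.464e+00  a ← 64.474589 − (+3.221e+00/-1.464e+00) = 66.675251
iter 2: u=1.195676  f(a)=+1.723e-01  f'(a)=-1.311e+00  a ← 66.675251 − (+1.723e-01/-1.311e+00) = 66.806656
iter 3: u=1.193324  f(a)=+5.544e-04  f'(a)=-1.303e+00  a ← 66.806656 − (+5.544e-04/-1.303e+00) = 66.807082
iter 4: u=1.193317  f(a)=+5.781e-09  f'(a)=-1.303e+00  a ← 66.807082 − (+5.781e-09/-1.303e+00) = 66.807082
iter 5: u=1.193317  f(a)=+2.842e-14  f'(a)=-1.303e+00  a ← 66.807082 − (+2.842e-14/-1.303e+00) = 66.807082
converged: |Δa| < 1e-12 after 5 iterations
sag = a·(cosh(S/(2a)) − 1) = 66.807082·(cosh(1.193317) − 1) = 53.486258
T_max/T_min = cosh(S/(2a)) = 1.800608

a=66.807 sag=53.486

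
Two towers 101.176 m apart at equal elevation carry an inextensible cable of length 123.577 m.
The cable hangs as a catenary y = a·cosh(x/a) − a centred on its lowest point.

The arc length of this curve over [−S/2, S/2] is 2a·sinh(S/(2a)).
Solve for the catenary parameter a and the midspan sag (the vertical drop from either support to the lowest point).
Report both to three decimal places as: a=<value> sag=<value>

a=45.280 sag=31.323

seed: a₀ = √(S³/(24(L−S))) = √(101.176³/(24·22.401)) = 43.891147
iter 1: u=1.152579  f(a)=+1.536e+00  f'(a)=-1.163e+00  a ← 43.891147 − (+1.536e+00/-1.163e+00) = 45.211807
iter 2: u=1.118911  f(a)=+7.205e-02  f'(a)=-1.056e+00  a ← 45.211807 − (+7.205e-02/-1.056e+00) = 45.280022
iter 3: u=1.117226  f(a)=+1.758e-04  f'(a)=-1.051e+00  a ← 45.280022 − (+1.758e-04/-1.051e+00) = 45.280190
iter 4: u=1.117221  f(a)=+1.053e-09  f'(a)=-1.051e+00  a ← 45.280190 − (+1.053e-09/-1.051e+00) = 45.280190
iter 5: u=1.117221  f(a)=+2.842e-14  f'(a)=-1.051e+00  a ← 45.280190 − (+2.842e-14/-1.051e+00) = 45.280190
converged: |Δa| < 1e-12 after 5 iterations
sag = a·(cosh(S/(2a)) − 1) = 45.280190·(cosh(1.117221) − 1) = 31.323428
T_max/T_min = cosh(S/(2a)) = 1.691769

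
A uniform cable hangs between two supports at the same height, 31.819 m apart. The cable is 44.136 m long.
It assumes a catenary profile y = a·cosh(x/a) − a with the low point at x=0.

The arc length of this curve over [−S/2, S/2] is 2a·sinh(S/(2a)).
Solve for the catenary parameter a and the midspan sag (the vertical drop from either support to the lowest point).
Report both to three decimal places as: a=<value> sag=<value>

a=10.998 sag=13.658

seed: a₀ = √(S³/(24(L−S))) = √(31.819³/(24·12.317)) = 10.439308
iter 1: u=1.524000  f(a)=+1.512e+00  f'(a)=-2.955e+00  a ← 10.439308 − (+1.512e+00/-2.955e+00) = 10.950957
iter 2: u=1.452795  f(a)=+1.183e-01  f'(a)=-2.509e+00  a ← 10.950957 − (+1.183e-01/-2.509e+00) = 10.998087
iter 3: u=1.446570  f(a)=+8.593e-04  f'(a)=-2.473e+00  a ← 10.998087 − (+8.593e-04/-2.473e+00) = 10.998435
iter 4: u=1.446524  f(a)=+4.609e-08  f'(a)=-2.473e+00  a ← 10.998435 − (+4.609e-08/-2.473e+00) = 10.998435
iter 5: u=1.446524  f(a)=+0.000e+00  f'(a)=-2.473e+00  a ← 10.998435 − (+0.000e+00/-2.473e+00) = 10.998435
converged: |Δa| < 1e-12 after 5 iterations
sag = a·(cosh(S/(2a)) − 1) = 10.998435·(cosh(1.446524) − 1) = 13.658455
T_max/T_min = cosh(S/(2a)) = 2.241854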